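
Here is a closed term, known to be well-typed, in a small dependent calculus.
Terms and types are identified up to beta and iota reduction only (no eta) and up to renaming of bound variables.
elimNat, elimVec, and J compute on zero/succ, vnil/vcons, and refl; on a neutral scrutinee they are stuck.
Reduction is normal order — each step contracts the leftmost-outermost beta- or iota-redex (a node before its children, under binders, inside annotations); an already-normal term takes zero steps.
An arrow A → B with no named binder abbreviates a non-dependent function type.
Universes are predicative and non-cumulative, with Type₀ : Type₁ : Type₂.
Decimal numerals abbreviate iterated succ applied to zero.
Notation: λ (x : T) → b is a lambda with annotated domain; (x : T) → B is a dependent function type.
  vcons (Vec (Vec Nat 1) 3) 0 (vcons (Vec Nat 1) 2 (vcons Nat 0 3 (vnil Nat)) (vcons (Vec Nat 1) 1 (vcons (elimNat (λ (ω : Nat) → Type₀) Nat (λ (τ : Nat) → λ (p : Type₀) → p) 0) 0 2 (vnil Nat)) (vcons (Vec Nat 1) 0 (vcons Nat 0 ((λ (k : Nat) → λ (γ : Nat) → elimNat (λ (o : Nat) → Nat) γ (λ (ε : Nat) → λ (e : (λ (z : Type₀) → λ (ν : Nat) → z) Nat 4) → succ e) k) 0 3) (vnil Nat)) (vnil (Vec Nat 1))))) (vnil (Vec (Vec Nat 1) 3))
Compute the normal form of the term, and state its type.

reduced normal form:
  vcons (Vec (Vec Nat 1) 3) 0 (vcons (Vec Nat 1) 2 (vcons Nat 0 3 (vnil Nat)) (vcons (Vec Nat 1) 1 (vcons Nat 0 2 (vnil Nat)) (vcons (Vec Nat 1) 0 (vcons Nat 0 3 (vnil Nat)) (vnil (Vec Nat 1))))) (vnil (Vec (Vec Nat 1) 3))
inferred type:
  Vec (Vec (Vec Nat 1) 3) 1
observation: 4 normal-order steps separate the term from its normal form.


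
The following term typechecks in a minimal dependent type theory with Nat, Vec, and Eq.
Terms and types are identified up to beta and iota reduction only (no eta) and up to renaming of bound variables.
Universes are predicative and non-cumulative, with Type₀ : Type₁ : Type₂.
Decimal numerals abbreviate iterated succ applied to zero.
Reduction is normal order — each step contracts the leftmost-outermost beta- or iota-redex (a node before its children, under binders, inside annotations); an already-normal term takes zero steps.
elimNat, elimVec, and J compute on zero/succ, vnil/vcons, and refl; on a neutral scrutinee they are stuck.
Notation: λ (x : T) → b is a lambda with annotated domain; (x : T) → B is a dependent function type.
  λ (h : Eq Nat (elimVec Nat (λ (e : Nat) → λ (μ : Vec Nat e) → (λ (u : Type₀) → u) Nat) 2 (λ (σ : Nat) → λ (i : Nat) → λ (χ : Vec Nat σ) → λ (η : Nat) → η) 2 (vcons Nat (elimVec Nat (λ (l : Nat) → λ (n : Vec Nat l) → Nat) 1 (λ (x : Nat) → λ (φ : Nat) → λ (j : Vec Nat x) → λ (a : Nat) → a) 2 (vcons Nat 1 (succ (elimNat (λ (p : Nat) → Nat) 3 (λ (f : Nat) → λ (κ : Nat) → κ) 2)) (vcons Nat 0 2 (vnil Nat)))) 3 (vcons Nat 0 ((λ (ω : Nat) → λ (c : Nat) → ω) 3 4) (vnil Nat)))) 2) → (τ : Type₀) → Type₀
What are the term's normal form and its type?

reduced normal form:
  λ (h : Eq Nat 2 2) → (e : Type₀) → Type₀
the term's type:
  (h : Eq Nat 2 2) → Type₁
observation: contracting an elimVec iota-redex first, the term normalizes in 11 steps.


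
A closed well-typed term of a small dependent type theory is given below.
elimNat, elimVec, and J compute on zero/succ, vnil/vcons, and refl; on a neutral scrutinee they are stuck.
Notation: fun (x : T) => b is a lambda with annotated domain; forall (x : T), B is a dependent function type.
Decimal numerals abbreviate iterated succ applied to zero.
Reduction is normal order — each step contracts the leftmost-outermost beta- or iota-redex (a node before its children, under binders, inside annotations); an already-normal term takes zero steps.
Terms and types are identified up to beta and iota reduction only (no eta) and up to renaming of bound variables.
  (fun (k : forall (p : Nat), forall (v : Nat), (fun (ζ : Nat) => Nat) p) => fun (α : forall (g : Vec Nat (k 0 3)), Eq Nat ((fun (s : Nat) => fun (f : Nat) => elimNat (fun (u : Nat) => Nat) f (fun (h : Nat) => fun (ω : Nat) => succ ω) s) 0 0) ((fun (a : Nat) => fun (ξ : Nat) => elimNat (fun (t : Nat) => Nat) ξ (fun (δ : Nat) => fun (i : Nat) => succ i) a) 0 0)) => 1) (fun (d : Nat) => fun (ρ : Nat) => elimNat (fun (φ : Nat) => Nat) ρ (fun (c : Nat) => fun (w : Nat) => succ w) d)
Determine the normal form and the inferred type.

resulting normal form:
  fun (k : forall (p : Vec Nat 3), Eq Nat 0 0) => 1
inferred type:
  forall (k : forall (p : Vec Nat 3), Eq Nat 0 0), Nat


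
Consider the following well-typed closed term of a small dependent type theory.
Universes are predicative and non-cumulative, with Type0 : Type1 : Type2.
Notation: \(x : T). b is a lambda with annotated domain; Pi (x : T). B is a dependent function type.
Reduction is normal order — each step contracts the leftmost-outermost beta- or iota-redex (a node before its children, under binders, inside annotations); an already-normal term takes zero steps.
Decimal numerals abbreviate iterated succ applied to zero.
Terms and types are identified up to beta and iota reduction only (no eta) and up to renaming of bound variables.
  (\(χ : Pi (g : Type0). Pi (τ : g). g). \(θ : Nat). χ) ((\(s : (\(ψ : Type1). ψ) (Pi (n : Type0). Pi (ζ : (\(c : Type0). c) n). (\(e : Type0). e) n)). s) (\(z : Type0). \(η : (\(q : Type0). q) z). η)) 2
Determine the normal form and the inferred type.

normal form:
  \(χ : Type0). \(g : χ). g
the term's type:
  Pi (χ : Type0). Pi (g : χ). χ
observation: the leftmost-outermost redex is a beta-redex, and normalization takes 4 steps.


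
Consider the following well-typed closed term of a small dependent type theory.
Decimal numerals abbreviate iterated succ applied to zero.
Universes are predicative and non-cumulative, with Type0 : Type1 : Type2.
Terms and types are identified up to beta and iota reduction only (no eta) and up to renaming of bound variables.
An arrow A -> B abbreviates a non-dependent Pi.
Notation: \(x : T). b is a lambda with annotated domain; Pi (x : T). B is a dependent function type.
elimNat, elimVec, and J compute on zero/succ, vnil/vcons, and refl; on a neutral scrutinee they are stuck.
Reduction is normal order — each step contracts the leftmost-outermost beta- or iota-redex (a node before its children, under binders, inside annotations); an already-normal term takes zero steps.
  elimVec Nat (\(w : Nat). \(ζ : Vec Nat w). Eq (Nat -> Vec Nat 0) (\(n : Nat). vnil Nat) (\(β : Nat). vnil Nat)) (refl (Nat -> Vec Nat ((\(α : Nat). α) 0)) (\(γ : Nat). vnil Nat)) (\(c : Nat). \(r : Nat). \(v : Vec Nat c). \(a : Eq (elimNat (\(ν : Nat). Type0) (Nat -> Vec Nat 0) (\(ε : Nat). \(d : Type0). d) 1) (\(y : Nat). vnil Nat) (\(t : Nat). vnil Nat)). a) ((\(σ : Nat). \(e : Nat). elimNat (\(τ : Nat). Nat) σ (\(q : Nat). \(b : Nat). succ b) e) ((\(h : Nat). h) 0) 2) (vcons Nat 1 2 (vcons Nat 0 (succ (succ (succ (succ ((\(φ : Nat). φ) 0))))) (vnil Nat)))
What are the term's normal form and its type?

reduced normal form:
  refl (Nat -> Vec Nat 0) (\(w : Nat). vnil Nat)
inferred type:
  Eq (Nat -> Vec Nat 0) (\(w : Nat). vnil Nat) (\(ζ : Nat). vnil Nat)
observation: the leftmost-outermost redex is an elimVec iota-redex, and normalization takes 12 steps.


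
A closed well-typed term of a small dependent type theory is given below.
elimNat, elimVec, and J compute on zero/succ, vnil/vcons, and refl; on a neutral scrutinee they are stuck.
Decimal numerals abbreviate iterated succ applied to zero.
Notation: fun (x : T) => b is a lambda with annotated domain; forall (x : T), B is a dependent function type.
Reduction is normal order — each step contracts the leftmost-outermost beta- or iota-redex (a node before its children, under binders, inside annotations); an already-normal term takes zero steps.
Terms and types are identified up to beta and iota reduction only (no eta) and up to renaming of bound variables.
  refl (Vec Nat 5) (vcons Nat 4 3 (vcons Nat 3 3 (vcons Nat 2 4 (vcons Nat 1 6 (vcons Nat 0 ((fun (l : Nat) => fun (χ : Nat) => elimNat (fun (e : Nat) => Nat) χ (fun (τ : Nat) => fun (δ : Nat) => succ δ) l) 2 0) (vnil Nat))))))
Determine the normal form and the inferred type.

normal form:
  refl (Vec Nat 5) (vcons Nat 4 3 (vcons Nat 3 3 (vcons Nat 2 4 (vcons Nat 1 6 (vcons Nat 0 2 (vnil Nat))))))
type:
  Eq (Vec Nat 5) (vcons Nat 4 3 (vcons Nat 3 3 (vcons Nat 2 4 (vcons Nat 1 6 (vcons Nat 0 2 (vnil Nat)))))) (vcons Nat 4 3 (vcons Nat 3 3 (vcons Nat 2 4 (vcons Nat 1 6 (vcons Nat 0 2 (vnil Nat))))))
observation: normalization takes exactly 9 steps under the normal-order strategy.


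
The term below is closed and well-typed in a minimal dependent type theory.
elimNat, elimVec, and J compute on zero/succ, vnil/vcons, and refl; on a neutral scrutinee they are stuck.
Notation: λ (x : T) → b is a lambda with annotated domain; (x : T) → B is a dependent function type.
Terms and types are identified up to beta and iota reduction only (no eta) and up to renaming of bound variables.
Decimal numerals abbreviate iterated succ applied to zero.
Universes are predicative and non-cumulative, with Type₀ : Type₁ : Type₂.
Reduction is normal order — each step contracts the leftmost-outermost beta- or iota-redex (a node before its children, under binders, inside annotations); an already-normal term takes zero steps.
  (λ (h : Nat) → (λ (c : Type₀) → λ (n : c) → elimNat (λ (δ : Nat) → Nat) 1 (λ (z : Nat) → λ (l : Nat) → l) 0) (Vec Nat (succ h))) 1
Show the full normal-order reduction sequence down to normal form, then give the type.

reduction (normal order):
  (λ (h : Nat) → (λ (c : Type₀) → λ (n : c) → elimNat (λ (δ : Nat) → Nat) 1 (λ (z : Nat) → λ (l : Nat) → l) 0) (Vec Nat (succ h))) 1
  ~> (λ (h : Type₀) → λ (c : h) → elimNat (λ (n : Nat) → Nat) 1 (λ (δ : Nat) → λ (z : Nat) → z) 0) (Vec Nat 2)
  ~> λ (h : Vec Nat 2) → elimNat (λ (c : Nat) → Nat) 1 (λ (n : Nat) → λ (δ : Nat) → δ) 0
  ~> λ (h : Vec Nat 2) → 1
inferred type:
  (h : Vec Nat 2) → Nat


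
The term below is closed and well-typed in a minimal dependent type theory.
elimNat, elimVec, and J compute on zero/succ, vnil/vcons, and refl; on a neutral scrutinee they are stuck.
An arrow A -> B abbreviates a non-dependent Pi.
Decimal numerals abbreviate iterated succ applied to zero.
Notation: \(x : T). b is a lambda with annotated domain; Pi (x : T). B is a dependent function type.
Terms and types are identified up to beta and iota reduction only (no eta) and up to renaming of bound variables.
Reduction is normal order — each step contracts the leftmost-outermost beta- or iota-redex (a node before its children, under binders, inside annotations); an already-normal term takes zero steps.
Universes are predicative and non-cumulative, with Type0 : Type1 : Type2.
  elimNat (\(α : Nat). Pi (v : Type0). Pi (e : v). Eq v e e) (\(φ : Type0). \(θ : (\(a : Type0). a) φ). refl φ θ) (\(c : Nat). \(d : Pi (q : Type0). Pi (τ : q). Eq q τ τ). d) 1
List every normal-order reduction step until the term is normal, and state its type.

normal-order reduction sequence:
  elimNat (\(α : Nat). Pi (v : Type0). Pi (e : v). Eq v e e) (\(φ : Type0). \(θ : (\(a : Type0). a) φ). refl φ θ) (\(c : Nat). \(d : Pi (q : Type0). Pi (τ : q). Eq q τ τ). d) 1
  ~> (\(α : Nat). \(v : Pi (e : Type0). Pi (φ : e). Eq e φ φ). v) 0 (elimNat (\(θ : Nat). Pi (a : Type0). Pi (c : a). Eq a c c) (\(d : Type0). \(q : (\(τ : Type0). τ) d). refl d q) (\(p : Nat). \(w : Pi (l : Type0). Pi (ψ : l). Eq l ψ ψ). w) 0)
  ~> (\(α : Pi (v : Type0). Pi (e : v). Eq v e e). α) (elimNat (\(φ : Nat). Pi (θ : Type0). Pi (a : θ). Eq θ a a) (\(c : Type0). \(d : (\(q : Type0). q) c). refl c d) (\(τ : Nat). \(p : Pi (w : Type0). Pi (l : w). Eq w l l). p) 0)
  ~> elimNat (\(α : Nat). Pi (v : Type0). Pi (e : v). Eq v e e) (\(φ : Type0). \(θ : (\(a : Type0). a) φ). refl φ θ) (\(c : Nat). \(d : Pi (q : Type0). Pi (τ : q). Eq q τ τ). d) 0
  ~> \(α : Type0). \(v : (\(e : Type0). e) α). refl α v
  ~> \(α : Type0). \(v : α). refl α v
inferred type:
  Pi (α : Type0). Pi (v : α). Eq α v v


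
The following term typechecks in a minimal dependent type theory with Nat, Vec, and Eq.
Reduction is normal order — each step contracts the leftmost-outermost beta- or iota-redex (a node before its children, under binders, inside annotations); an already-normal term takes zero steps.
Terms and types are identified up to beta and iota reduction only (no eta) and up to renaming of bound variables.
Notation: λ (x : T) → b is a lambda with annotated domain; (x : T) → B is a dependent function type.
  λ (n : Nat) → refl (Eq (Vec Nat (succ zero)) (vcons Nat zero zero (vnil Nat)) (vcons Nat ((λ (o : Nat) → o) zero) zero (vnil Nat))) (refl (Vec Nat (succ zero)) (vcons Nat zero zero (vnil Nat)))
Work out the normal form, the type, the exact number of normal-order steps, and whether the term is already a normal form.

resulting normal form:
  λ (n : Nat) → refl (Eq (Vec Nat (succ zero)) (vcons Nat zero zero (vnil Nat)) (vcons Nat zero zero (vnil Nat))) (refl (Vec Nat (succ zero)) (vcons Nat zero zero (vnil Nat)))
type:
  (n : Nat) → Eq (Eq (Vec Nat (succ zero)) (vcons Nat zero zero (vnil Nat)) (vcons Nat zero zero (vnil Nat))) (refl (Vec Nat (succ zero)) (vcons Nat zero zero (vnil Nat))) (refl (Vec Nat (succ zero)) (vcons Nat zero zero (vnil Nat)))
normal-order step count: 1
already normal: no
first contracted redex: a beta-redex


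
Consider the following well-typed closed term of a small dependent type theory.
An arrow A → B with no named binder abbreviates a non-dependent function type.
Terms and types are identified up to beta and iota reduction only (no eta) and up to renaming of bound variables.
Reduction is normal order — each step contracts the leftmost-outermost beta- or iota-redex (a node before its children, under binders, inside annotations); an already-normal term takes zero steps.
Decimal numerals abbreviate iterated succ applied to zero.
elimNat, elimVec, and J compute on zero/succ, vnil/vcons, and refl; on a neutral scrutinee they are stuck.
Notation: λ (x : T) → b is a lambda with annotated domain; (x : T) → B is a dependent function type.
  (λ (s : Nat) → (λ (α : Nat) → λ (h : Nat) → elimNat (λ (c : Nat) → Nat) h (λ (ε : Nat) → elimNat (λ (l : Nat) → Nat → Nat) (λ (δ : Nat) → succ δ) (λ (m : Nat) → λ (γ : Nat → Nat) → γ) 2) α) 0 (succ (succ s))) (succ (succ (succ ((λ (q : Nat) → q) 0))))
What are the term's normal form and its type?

resulting normal form:
  5
inferred type:
  Nat
observation: 5 normal-order steps normalize the term, beginning with a beta-redex.


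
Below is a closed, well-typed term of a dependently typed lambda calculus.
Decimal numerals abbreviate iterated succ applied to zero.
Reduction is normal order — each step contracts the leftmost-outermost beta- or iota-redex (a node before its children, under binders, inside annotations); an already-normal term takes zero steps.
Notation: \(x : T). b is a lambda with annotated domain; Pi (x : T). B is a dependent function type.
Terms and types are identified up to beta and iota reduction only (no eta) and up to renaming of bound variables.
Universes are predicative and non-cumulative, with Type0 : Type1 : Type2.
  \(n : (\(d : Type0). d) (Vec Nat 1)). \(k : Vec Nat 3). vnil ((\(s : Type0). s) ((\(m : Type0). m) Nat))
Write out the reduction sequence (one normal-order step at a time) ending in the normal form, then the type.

normal-order reduction sequence:
  \(n : (\(d : Type0). d) (Vec Nat 1)). \(k : Vec Nat 3). vnil ((\(s : Type0). s) ((\(m : Type0). m) Nat))
  ~> \(n : Vec Nat 1). \(d : Vec Nat 3). vnil ((\(k : Type0). k) ((\(s : Type0). s) Nat))
  ~> \(n : Vec Nat 1). \(d : Vec Nat 3). vnil ((\(k : Type0). k) Nat)
  ~> \(n : Vec Nat 1). \(d : Vec Nat 3). vnil Nat
type:
  Pi (n : Vec Nat 1). Pi (d : Vec Nat 3). Vec Nat 0


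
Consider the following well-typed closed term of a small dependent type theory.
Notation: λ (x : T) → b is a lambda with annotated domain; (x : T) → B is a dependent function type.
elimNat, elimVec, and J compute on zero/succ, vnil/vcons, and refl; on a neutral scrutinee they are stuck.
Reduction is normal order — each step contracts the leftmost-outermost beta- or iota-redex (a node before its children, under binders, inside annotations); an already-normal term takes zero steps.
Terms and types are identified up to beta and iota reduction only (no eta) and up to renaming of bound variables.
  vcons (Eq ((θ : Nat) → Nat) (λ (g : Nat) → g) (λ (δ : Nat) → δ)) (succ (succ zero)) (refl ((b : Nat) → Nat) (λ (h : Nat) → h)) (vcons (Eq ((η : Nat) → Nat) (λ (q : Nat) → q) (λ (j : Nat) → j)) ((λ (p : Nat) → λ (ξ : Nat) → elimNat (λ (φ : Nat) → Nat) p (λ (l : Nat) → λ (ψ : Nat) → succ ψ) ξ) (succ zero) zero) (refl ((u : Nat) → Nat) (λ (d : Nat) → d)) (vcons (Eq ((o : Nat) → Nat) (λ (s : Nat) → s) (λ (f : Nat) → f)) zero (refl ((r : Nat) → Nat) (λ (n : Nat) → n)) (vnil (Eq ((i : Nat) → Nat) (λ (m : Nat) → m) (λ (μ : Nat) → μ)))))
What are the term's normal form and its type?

reduced normal form:
  vcons (Eq ((θ : Nat) → Nat) (λ (g : Nat) → g) (λ (δ : Nat) → δ)) (succ (succ zero)) (refl ((b : Nat) → Nat) (λ (h : Nat) → h)) (vcons (Eq ((η : Nat) → Nat) (λ (q : Nat) → q) (λ (j : Nat) → j)) (succ zero) (refl ((p : Nat) → Nat) (λ (ξ : Nat) → ξ)) (vcons (Eq ((φ : Nat) → Nat) (λ (l : Nat) → l) (λ (ψ : Nat) → ψ)) zero (refl ((u : Nat) → Nat) (λ (d : Nat) → d)) (vnil (Eq ((o : Nat) → Nat) (λ (s : Nat) → s) (λ (f : Nat) → f)))))
type:
  Vec (Eq ((θ : Nat) → Nat) (λ (g : Nat) → g) (λ (δ : Nat) → δ)) (succ (succ (succ zero)))
observation: contracting a beta-redex first, the term normalizes in 3 steps.


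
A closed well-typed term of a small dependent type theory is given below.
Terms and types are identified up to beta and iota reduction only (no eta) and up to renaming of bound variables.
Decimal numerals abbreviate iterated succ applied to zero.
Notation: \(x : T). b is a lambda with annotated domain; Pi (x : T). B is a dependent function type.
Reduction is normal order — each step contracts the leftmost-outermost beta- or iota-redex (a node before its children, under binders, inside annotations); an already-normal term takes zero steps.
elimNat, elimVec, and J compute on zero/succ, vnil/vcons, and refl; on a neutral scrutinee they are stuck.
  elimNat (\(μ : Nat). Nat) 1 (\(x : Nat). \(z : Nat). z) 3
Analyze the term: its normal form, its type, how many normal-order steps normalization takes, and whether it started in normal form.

normal form:
  1
the term's type:
  Nat
steps to reach normal form (normal order): 10
term was already normal: no
first contracted redex: an elimNat iota-redex


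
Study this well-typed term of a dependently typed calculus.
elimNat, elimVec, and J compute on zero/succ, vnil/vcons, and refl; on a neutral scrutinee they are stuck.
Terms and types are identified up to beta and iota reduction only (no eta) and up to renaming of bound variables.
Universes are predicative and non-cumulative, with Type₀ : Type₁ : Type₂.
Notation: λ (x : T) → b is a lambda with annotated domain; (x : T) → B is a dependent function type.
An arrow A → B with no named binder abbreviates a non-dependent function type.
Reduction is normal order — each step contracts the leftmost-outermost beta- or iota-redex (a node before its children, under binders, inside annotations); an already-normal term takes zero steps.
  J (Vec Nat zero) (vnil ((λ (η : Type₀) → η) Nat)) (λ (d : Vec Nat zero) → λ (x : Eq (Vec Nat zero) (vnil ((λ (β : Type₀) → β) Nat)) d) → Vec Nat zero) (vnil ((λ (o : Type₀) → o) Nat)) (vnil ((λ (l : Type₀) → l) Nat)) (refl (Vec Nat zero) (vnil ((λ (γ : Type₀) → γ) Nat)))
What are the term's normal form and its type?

normal form:
  vnil Nat
type:
  Vec Nat zero
observation: contracting a J iota-redex first, the term normalizes in 2 steps.


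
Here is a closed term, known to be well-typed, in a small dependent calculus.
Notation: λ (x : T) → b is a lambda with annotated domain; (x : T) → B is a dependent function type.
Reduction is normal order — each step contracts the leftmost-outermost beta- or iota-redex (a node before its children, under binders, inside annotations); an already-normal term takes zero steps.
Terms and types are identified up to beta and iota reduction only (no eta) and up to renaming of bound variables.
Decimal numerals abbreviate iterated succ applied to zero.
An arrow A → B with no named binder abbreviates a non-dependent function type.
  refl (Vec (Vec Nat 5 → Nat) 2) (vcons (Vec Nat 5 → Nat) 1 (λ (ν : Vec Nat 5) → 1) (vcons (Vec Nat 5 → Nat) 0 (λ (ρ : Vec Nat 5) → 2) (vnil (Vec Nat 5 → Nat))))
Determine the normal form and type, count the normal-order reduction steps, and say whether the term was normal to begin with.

reduced normal form:
  refl (Vec (Vec Nat 5 → Nat) 2) (vcons (Vec Nat 5 → Nat) 1 (λ (ν : Vec Nat 5) → 1) (vcons (Vec Nat 5 → Nat) 0 (λ (ρ : Vec Nat 5) → 2) (vnil (Vec Nat 5 → Nat))))
type:
  Eq (Vec (Vec Nat 5 → Nat) 2) (vcons (Vec Nat 5 → Nat) 1 (λ (ν : Vec Nat 5) → 1) (vcons (Vec Nat 5 → Nat) 0 (λ (ρ : Vec Nat 5) → 2) (vnil (Vec Nat 5 → Nat)))) (vcons (Vec Nat 5 → Nat) 1 (λ (f : Vec Nat 5) → 1) (vcons (Vec Nat 5 → Nat) 0 (λ (z : Vec Nat 5) → 2) (vnil (Vec Nat 5 → Nat))))
normal-order step count: 0
started in normal form: yes


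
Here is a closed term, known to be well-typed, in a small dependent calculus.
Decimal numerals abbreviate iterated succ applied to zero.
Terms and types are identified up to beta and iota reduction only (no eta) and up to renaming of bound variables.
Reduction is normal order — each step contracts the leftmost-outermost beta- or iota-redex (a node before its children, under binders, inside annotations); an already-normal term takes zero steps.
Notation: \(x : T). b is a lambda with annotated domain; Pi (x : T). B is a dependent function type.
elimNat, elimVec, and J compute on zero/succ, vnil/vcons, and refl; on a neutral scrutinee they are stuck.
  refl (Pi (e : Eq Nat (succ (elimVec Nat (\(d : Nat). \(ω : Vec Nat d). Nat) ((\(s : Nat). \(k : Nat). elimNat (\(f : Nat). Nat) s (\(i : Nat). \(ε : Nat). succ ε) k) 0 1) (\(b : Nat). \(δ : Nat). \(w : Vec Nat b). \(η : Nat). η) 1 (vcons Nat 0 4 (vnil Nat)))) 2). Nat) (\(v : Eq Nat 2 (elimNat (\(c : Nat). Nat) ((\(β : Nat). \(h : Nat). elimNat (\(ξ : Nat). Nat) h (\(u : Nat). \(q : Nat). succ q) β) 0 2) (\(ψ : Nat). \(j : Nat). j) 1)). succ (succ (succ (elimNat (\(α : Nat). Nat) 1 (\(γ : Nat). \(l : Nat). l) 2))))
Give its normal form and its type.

reduced normal form:
  refl (Pi (e : Eq Nat 2 2). Nat) (\(d : Eq Nat 2 2). 4)
the term's type:
  Eq (Pi (e : Eq Nat 2 2). Nat) (\(d : Eq Nat 2 2). 4) (\(ω : Eq Nat 2 2). 4)


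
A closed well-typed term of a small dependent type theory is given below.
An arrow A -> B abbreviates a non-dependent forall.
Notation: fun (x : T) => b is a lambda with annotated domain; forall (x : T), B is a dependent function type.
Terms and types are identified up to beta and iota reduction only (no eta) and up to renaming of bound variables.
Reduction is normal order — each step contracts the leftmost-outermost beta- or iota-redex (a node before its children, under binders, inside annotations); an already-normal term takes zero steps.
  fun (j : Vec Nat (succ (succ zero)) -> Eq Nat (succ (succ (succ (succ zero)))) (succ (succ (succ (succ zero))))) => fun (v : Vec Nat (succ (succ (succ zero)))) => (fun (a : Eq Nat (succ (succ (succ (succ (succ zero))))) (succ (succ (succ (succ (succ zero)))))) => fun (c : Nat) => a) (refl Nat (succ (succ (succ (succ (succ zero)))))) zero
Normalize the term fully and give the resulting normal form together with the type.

resulting normal form:
  fun (j : Vec Nat (succ (succ zero)) -> Eq Nat (succ (succ (succ (succ zero)))) (succ (succ (succ (succ zero))))) => fun (v : Vec Nat (succ (succ (succ zero)))) => refl Nat (succ (succ (succ (succ (succ zero)))))
inferred type:
  (Vec Nat (succ (succ zero)) -> Eq Nat (succ (succ (succ (succ zero)))) (succ (succ (succ (succ zero))))) -> Vec Nat (succ (succ (succ zero))) -> Eq Nat (succ (succ (succ (succ (succ zero))))) (succ (succ (succ (succ (succ zero)))))
observation: the term reaches its normal form after 2 normal-order steps.


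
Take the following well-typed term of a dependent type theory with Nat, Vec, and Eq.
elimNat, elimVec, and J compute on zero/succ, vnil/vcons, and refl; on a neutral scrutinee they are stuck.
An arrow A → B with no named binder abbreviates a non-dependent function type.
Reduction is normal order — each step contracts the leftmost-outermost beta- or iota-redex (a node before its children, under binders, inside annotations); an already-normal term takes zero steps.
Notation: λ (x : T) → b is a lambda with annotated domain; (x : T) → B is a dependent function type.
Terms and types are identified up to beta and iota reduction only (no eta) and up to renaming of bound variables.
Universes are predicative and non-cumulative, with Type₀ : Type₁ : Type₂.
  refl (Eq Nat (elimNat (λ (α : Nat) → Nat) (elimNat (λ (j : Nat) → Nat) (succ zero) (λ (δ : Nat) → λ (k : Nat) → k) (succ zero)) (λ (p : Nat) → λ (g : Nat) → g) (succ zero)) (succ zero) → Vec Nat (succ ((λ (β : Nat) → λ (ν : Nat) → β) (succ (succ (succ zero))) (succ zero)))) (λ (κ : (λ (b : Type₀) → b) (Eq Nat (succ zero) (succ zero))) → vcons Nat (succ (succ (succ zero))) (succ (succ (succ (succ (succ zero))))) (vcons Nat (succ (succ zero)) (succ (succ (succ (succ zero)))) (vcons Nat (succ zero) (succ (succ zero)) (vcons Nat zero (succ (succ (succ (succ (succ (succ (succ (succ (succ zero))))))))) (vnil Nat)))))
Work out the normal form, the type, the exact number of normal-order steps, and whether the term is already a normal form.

normal form:
  refl (Eq Nat (succ zero) (succ zero) → Vec Nat (succ (succ (succ (succ zero))))) (λ (α : Eq Nat (succ zero) (succ zero)) → vcons Nat (succ (succ (succ zero))) (succ (succ (succ (succ (succ zero))))) (vcons Nat (succ (succ zero)) (succ (succ (succ (succ zero)))) (vcons Nat (succ zero) (succ (succ zero)) (vcons Nat zero (succ (succ (succ (succ (succ (succ (succ (succ (succ zero))))))))) (vnil Nat)))))
the term's type:
  Eq (Eq Nat (succ zero) (succ zero) → Vec Nat (succ (succ (succ (succ zero))))) (λ (α : Eq Nat (succ zero) (succ zero)) → vcons Nat (succ (succ (succ zero))) (succ (succ (succ (succ (succ zero))))) (vcons Nat (succ (succ zero)) (succ (succ (succ (succ zero)))) (vcons Nat (succ zero) (succ (succ zero)) (vcons Nat zero (succ (succ (succ (succ (succ (succ (succ (succ (succ zero))))))))) (vnil Nat))))) (λ (j : Eq Nat (succ zero) (succ zero)) → vcons Nat (succ (succ (succ zero))) (succ (succ (succ (succ (succ zero))))) (vcons Nat (succ (succ zero)) (succ (succ (succ (succ zero)))) (vcons Nat (succ zero) (succ (succ zero)) (vcons Nat zero (succ (succ (succ (succ (succ (succ (succ (succ (succ zero))))))))) (vnil Nat)))))
normal-order step count: 11
term was already normal: no
first contracted redex: an elimNat iota-redex


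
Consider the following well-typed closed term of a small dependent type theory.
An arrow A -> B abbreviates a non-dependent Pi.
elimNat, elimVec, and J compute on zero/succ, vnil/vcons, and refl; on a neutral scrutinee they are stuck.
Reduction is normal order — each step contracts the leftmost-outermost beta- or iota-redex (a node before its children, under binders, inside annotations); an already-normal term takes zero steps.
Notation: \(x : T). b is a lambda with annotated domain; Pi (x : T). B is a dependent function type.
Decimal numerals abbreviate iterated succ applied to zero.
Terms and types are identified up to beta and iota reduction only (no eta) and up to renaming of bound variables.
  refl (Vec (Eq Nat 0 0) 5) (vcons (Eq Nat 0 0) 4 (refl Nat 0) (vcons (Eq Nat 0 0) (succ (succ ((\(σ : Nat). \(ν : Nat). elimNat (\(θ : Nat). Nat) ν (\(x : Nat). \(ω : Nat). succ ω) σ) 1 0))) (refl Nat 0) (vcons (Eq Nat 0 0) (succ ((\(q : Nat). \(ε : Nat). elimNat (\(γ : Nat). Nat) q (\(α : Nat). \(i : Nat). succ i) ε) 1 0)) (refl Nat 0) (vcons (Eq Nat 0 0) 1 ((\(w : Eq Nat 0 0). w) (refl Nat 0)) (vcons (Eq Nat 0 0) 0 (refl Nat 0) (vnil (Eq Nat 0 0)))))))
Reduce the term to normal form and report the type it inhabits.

resulting normal form:
  refl (Vec (Eq Nat 0 0) 5) (vcons (Eq Nat 0 0) 4 (refl Nat 0) (vcons (Eq Nat 0 0) 3 (refl Nat 0) (vcons (Eq Nat 0 0) 2 (refl Nat 0) (vcons (Eq Nat 0 0) 1 (refl Nat 0) (vcons (Eq Nat 0 0) 0 (refl Nat 0) (vnil (Eq Nat 0 0)))))))
inferred type:
  Eq (Vec (Eq Nat 0 0) 5) (vcons (Eq Nat 0 0) 4 (refl Nat 0) (vcons (Eq Nat 0 0) 3 (refl Nat 0) (vcons (Eq Nat 0 0) 2 (refl Nat 0) (vcons (Eq Nat 0 0) 1 (refl Nat 0) (vcons (Eq Nat 0 0) 0 (refl Nat 0) (vnil (Eq Nat 0 0))))))) (vcons (Eq Nat 0 0) 4 (refl Nat 0) (vcons (Eq Nat 0 0) 3 (refl Nat 0) (vcons (Eq Nat 0 0) 2 (refl Nat 0) (vcons (Eq Nat 0 0) 1 (refl Nat 0) (vcons (Eq Nat 0 0) 0 (refl Nat 0) (vnil (Eq Nat 0 0)))))))
observation: the first redex contracted is a beta-redex; the normal form is reached in 10 normal-order steps.


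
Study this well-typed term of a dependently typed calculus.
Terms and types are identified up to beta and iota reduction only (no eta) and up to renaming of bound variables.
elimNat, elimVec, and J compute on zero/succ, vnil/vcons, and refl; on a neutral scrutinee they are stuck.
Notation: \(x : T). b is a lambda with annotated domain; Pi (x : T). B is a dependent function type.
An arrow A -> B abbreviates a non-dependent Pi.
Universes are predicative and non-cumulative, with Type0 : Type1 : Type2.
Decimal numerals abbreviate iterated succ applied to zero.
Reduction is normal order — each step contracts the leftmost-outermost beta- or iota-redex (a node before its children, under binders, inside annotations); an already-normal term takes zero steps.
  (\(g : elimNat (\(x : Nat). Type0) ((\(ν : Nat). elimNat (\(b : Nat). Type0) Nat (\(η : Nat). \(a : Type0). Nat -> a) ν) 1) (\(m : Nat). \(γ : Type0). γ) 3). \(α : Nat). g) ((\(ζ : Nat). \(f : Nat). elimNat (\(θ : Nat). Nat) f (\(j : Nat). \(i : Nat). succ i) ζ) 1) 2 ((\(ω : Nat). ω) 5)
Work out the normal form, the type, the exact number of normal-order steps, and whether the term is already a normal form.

reduced normal form:
  6
type:
  Nat
reduction steps (normal order): 9
started in normal form: no
first contracted redex: a beta-redex


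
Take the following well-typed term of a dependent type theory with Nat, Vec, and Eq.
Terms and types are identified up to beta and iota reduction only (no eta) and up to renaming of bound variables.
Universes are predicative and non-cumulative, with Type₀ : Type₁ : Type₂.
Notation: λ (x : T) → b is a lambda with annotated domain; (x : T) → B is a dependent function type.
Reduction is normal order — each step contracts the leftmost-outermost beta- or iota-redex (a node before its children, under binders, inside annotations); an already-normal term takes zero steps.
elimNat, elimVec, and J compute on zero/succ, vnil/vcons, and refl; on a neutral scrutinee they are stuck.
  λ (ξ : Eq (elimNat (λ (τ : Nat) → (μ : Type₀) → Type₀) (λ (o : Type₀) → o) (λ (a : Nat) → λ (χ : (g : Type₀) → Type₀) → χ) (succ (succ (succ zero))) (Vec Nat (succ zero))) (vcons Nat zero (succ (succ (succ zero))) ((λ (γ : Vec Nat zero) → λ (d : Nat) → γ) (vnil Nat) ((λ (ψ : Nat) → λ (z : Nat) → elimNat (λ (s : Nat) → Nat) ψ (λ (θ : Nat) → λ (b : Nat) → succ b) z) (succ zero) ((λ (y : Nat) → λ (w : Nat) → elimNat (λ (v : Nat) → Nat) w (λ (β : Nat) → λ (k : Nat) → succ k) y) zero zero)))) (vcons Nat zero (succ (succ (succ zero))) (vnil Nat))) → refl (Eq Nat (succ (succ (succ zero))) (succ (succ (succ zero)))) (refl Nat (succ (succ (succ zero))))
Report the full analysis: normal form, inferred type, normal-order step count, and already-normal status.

resulting normal form:
  λ (ξ : Eq (Vec Nat (succ zero)) (vcons Nat zero (succ (succ (succ zero))) (vnil Nat)) (vcons Nat zero (succ (succ (succ zero))) (vnil Nat))) → refl (Eq Nat (succ (succ (succ zero))) (succ (succ (succ zero)))) (refl Nat (succ (succ (succ zero))))
inferred type:
  (ξ : Eq (Vec Nat (succ zero)) (vcons Nat zero (succ (succ (succ zero))) (vnil Nat)) (vcons Nat zero (succ (succ (succ zero))) (vnil Nat))) → Eq (Eq Nat (succ (succ (succ zero))) (succ (succ (succ zero)))) (refl Nat (succ (succ (succ zero)))) (refl Nat (succ (succ (succ zero))))
steps to reach normal form (normal order): 13
term was already normal: no
first contracted redex: an elimNat iota-redex


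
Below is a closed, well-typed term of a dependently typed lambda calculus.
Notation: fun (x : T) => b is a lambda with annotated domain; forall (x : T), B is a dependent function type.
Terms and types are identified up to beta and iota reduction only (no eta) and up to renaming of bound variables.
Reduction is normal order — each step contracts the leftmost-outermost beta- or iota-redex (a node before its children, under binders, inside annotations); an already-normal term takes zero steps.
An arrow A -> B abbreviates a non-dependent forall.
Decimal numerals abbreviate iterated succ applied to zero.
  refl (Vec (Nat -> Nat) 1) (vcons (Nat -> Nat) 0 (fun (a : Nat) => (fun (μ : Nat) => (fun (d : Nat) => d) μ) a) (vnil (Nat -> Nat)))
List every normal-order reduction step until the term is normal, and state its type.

normal-order reduction:
  refl (Vec (Nat -> Nat) 1) (vcons (Nat -> Nat) 0 (fun (a : Nat) => (fun (μ : Nat) => (fun (d : Nat) => d) μ) a) (vnil (Nat -> Nat)))
  ~> refl (Vec (Nat -> Nat) 1) (vcons (Nat -> Nat) 0 (fun (a : Nat) => (fun (μ : Nat) => μ) a) (vnil (Nat -> Nat)))
  ~> refl (Vec (Nat -> Nat) 1) (vcons (Nat -> Nat) 0 (fun (a : Nat) => a) (vnil (Nat -> Nat)))
the term's type:
  Eq (Vec (Nat -> Nat) 1) (vcons (Nat -> Nat) 0 (fun (a : Nat) => a) (vnil (Nat -> Nat))) (vcons (Nat -> Nat) 0 (fun (μ : Nat) => μ) (vnil (Nat -> Nat)))


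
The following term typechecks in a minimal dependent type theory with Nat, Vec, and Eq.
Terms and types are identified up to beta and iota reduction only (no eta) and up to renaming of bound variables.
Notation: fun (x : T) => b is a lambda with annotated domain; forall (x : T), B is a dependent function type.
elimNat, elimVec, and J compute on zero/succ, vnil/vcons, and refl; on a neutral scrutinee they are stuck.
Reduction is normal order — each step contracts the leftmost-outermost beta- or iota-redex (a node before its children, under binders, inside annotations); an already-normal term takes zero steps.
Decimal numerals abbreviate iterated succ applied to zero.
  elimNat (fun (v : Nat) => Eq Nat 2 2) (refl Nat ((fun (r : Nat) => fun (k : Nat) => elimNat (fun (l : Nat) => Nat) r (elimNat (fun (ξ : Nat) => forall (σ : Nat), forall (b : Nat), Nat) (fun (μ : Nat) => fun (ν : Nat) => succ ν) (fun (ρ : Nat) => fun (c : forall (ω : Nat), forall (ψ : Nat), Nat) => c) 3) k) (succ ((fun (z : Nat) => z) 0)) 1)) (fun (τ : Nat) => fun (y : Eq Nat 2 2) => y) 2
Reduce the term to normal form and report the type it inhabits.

reduced normal form:
  refl Nat 2
the term's type:
  Eq Nat 2 2


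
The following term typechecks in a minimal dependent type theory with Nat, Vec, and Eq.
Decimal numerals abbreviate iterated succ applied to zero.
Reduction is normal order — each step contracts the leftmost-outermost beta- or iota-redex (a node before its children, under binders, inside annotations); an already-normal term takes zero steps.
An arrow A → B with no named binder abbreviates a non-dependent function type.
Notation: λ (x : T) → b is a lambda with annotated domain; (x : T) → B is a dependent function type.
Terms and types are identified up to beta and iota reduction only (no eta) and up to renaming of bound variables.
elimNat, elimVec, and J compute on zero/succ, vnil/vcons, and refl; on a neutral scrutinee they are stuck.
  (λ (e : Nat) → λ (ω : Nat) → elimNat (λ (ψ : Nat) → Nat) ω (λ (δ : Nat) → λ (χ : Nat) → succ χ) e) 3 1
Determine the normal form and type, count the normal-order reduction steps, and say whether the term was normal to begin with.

normal form:
  4
the term's type:
  Nat
reduction steps (normal order): 12
already normal: no
first redex: a beta-redex


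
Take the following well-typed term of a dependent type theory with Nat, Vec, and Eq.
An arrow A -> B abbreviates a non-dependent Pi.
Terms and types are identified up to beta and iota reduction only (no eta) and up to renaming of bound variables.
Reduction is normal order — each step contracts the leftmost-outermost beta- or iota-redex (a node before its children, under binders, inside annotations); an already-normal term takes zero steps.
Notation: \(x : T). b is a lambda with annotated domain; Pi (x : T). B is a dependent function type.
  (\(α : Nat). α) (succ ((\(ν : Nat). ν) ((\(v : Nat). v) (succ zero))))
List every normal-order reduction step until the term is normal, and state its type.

reduction (normal order):
  (\(α : Nat). α) (succ ((\(ν : Nat). ν) ((\(v : Nat). v) (succ zero))))
  ~> succ ((\(α : Nat). α) ((\(ν : Nat). ν) (succ zero)))
  ~> succ ((\(α : Nat). α) (succ zero))
  ~> succ (succ zero)
type:
  Nat


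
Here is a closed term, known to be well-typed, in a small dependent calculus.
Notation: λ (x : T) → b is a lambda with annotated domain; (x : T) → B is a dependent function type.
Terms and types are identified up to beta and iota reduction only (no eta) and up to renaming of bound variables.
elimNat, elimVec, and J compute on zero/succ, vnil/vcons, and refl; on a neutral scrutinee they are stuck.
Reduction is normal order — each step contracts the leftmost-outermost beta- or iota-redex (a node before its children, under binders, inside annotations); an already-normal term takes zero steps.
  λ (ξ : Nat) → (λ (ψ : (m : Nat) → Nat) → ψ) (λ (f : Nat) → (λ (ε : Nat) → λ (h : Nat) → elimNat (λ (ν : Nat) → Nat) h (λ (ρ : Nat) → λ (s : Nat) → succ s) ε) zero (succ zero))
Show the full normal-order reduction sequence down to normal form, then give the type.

normal-order reduction sequence:
  λ (ξ : Nat) → (λ (ψ : (m : Nat) → Nat) → ψ) (λ (f : Nat) → (λ (ε : Nat) → λ (h : Nat) → elimNat (λ (ν : Nat) → Nat) h (λ (ρ : Nat) → λ (s : Nat) → succ s) ε) zero (succ zero))
  ~> λ (ξ : Nat) → λ (ψ : Nat) → (λ (m : Nat) → λ (f : Nat) → elimNat (λ (ε : Nat) → Nat) f (λ (h : Nat) → λ (ν : Nat) → succ ν) m) zero (succ zero)
  ~> λ (ξ : Nat) → λ (ψ : Nat) → (λ (m : Nat) → elimNat (λ (f : Nat) → Nat) m (λ (ε : Nat) → λ (h : Nat) → succ h) zero) (succ zero)
  ~> λ (ξ : Nat) → λ (ψ : Nat) → elimNat (λ (m : Nat) → Nat) (succ zero) (λ (f : Nat) → λ (ε : Nat) → succ ε) zero
  ~> λ (ξ : Nat) → λ (ψ : Nat) → succ zero
inferred type:
  (ξ : Nat) → (ψ : Nat) → Nat


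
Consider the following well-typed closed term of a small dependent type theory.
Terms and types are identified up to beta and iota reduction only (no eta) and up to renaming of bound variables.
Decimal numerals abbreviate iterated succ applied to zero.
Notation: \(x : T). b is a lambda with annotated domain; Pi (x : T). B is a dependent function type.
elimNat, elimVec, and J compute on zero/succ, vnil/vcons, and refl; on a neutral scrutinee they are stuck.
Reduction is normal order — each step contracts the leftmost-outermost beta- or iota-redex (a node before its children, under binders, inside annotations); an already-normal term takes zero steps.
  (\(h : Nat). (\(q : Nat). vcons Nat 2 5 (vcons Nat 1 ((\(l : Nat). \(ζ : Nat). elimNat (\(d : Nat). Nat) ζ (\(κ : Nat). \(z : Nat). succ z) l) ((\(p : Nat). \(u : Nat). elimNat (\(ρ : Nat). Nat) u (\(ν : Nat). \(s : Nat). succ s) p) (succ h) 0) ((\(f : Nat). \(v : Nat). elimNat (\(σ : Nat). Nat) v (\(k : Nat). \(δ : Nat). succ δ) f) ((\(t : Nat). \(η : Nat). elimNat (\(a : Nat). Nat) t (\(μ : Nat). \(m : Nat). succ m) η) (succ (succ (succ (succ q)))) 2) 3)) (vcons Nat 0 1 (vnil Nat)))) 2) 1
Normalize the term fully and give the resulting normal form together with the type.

normal form:
  vcons Nat 2 5 (vcons Nat 1 13 (vcons Nat 0 1 (vnil Nat)))
type:
  Vec Nat 3
observation: the term reaches its normal form after 56 normal-order steps.
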